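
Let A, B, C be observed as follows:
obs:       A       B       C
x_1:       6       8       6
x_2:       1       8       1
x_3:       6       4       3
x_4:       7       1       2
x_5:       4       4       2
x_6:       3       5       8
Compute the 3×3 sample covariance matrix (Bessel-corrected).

Step 1 — column means:
  mean(A) = (6 + 1 + 6 + 7 + 4 + 3) / 6 = 27/6 = 4.5
  mean(B) = (8 + 8 + 4 + 1 + 4 + 5) / 6 = 30/6 = 5
  mean(C) = (6 + 1 + 3 + 2 + 2 + 8) / 6 = 22/6 = 3.6667

Step 2 — sample covariance S[i,j] = (1/(n-1)) · Σ_k (x_{k,i} - mean_i) · (x_{k,j} - mean_j), with n-1 = 5.
  S[A,A] = ((1.5)·(1.5) + (-3.5)·(-3.5) + (1.5)·(1.5) + (2.5)·(2.5) + (-0.5)·(-0.5) + (-1.5)·(-1.5)) / 5 = 25.5/5 = 5.1
  S[A,B] = ((1.5)·(3) + (-3.5)·(3) + (1.5)·(-1) + (2.5)·(-4) + (-0.5)·(-1) + (-1.5)·(0)) / 5 = -17/5 = -3.4
  S[A,C] = ((1.5)·(2.3333) + (-3.5)·(-2.6667) + (1.5)·(-0.6667) + (2.5)·(-1.6667) + (-0.5)·(-1.6667) + (-1.5)·(4.3333)) / 5 = 2/5 = 0.4
  S[B,B] = ((3)·(3) + (3)·(3) + (-1)·(-1) + (-4)·(-4) + (-1)·(-1) + (0)·(0)) / 5 = 36/5 = 7.2
  S[B,C] = ((3)·(2.3333) + (3)·(-2.6667) + (-1)·(-0.6667) + (-4)·(-1.6667) + (-1)·(-1.6667) + (0)·(4.3333)) / 5 = 8/5 = 1.6
  S[C,C] = ((2.3333)·(2.3333) + (-2.6667)·(-2.6667) + (-0.6667)·(-0.6667) + (-1.6667)·(-1.6667) + (-1.6667)·(-1.6667) + (4.3333)·(4.3333)) / 5 = 37.3333/5 = 7.4667

S is symmetric (S[j,i] = S[i,j]). Assembling:

S = [[5.1, -3.4, 0.4],
 [-3.4, 7.2, 1.6],
 [0.4, 1.6, 7.4667]]


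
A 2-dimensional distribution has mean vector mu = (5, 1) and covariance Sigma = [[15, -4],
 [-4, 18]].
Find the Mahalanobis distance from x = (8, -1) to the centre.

Step 1 — centre the observation: (x - mu) = (3, -2).

Step 2 — invert Sigma. det(Sigma) = 15·18 - (-4)² = 254.
  Sigma^{-1} = (1/det) · [[d, -b], [-b, a]] = [[0.0709, 0.0157],
 [0.0157, 0.0591]].

Step 3 — form the quadratic (x - mu)^T · Sigma^{-1} · (x - mu):
  Sigma^{-1} · (x - mu) = (0.1811, -0.0709).
  (x - mu)^T · [Sigma^{-1} · (x - mu)] = (3)·(0.1811) + (-2)·(-0.0709) = 0.685.

Step 4 — take square root: d = √(0.685) ≈ 0.8277.

d(x, mu) = √(0.685) ≈ 0.8277


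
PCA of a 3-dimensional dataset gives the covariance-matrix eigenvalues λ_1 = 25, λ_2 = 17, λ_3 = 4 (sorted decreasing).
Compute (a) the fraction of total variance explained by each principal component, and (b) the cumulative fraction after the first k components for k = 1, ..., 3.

Step 1 — total variance = trace(Sigma) = Σ λ_i = 25 + 17 + 4 = 46.

Step 2 — fraction explained by component i = λ_i / Σ λ:
  PC1: 25/46 = 0.5435
  PC2: 17/46 = 0.3696
  PC3: 4/46 = 0.087

Step 3 — cumulative fraction after k components = (λ_1 + ... + λ_k) / Σ λ:
  k = 1: 25/46 = 0.5435
  k = 2: (25 + 17)/46 = 42/46 = 0.913
  k = 3: (25 + 17 + 4)/46 = 46/46 = 1

Summary (fraction, with percent):

explained: PC1 0.5435 (54.35%), PC2 0.3696 (36.96%), PC3 0.087 (8.7%);  cumulative: 0.5435, 0.913, 1


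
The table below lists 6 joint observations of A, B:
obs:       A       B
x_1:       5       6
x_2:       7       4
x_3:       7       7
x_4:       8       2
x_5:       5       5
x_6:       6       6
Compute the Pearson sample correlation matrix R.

Step 1 — column means:
  mean(A) = (5 + 7 + 7 + 8 + 5 + 6) / 6 = 38/6 = 6.3333
  mean(B) = (6 + 4 + 7 + 2 + 5 + 6) / 6 = 30/6 = 5

Step 2 — sample variances and covariances s[i,j] = (1/(n-1)) · Σ_k (x_{k,i} - mean_i) · (x_{k,j} - mean_j), with n-1 = 5:
  s[A,A] = ((-1.3333)·(-1.3333) + (0.6667)·(0.6667) + (0.6667)·(0.6667) + (1.6667)·(1.6667) + (-1.3333)·(-1.3333) + (-0.3333)·(-0.3333)) / 5 = 7.3333/5 = 1.4667
  s[A,B] = ((-1.3333)·(1) + (0.6667)·(-1) + (0.6667)·(2) + (1.6667)·(-3) + (-1.3333)·(0) + (-0.3333)·(1)) / 5 = -6/5 = -1.2
  s[B,B] = ((1)·(1) + (-1)·(-1) + (2)·(2) + (-3)·(-3) + (0)·(0) + (1)·(1)) / 5 = 16/5 = 3.2
  Sample standard deviations s_i = √(s[i,i]):
  s(A) = √(1.4667) = 1.2111
  s(B) = √(3.2) = 1.7889

Step 3 — r_{ij} = s_{ij} / (s_i · s_j):
  r[A,A] = 1 (diagonal).
  r[A,B] = -1.2 / (1.2111 · 1.7889) = -1.2 / 2.1664 = -0.5539
  r[B,B] = 1 (diagonal).

R is symmetric with unit diagonal. Assembling:

R = [[1, -0.5539],
 [-0.5539, 1]]


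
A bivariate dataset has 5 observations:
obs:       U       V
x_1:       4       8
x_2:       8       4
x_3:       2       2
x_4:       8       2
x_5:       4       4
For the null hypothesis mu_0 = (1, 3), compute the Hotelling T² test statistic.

Step 1 — sample mean vector:
  mean(U) = (4 + 8 + 2 + 8 + 4) / 5 = 26/5 = 5.2
  mean(V) = (8 + 4 + 2 + 2 + 4) / 5 = 20/5 = 4
  x̄ = (5.2, 4),  deviation x̄ - mu_0 = (5.2, 4) - (1, 3) = (4.2, 1).

Step 2 — sample covariance matrix, S[i,j] = (1/(n-1)) · Σ_k (x_{k,i} - mean_i) · (x_{k,j} - mean_j), divisor n-1 = 4:
  S[U,U] = ((-1.2)·(-1.2) + (2.8)·(2.8) + (-3.2)·(-3.2) + (2.8)·(2.8) + (-1.2)·(-1.2)) / 4 = 28.8/4 = 7.2
  S[U,V] = ((-1.2)·(4) + (2.8)·(0) + (-3.2)·(-2) + (2.8)·(-2) + (-1.2)·(0)) / 4 = -4/4 = -1
  S[V,V] = ((4)·(4) + (0)·(0) + (-2)·(-2) + (-2)·(-2) + (0)·(0)) / 4 = 24/4 = 6
  S = [[7.2, -1],
 [-1, 6]].

Step 3 — invert S. det(S) = 7.2·6 - (-1)² = 42.2.
  S^{-1} = (1/det) · [[d, -b], [-b, a]] = [[0.1422, 0.0237],
 [0.0237, 0.1706]].

Step 4 — quadratic form (x̄ - mu_0)^T · S^{-1} · (x̄ - mu_0):
  S^{-1} · (x̄ - mu_0) = (0.6209, 0.2701),
  (x̄ - mu_0)^T · [...] = (4.2)·(0.6209) + (1)·(0.2701) = 2.8777.

Step 5 — scale by n: T² = 5 · 2.8777 = 14.3886.

T² ≈ 14.3886


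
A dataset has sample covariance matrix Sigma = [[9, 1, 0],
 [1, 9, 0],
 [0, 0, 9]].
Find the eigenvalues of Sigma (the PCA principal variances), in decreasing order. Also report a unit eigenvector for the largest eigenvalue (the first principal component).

Step 1 — characteristic polynomial p(λ) = det(λI - Sigma) = λ³ - tr·λ² + c_1·λ - det, where tr = trace, c_1 = sum of the principal 2×2 minors, det = det(Sigma):
  tr = 9 + 9 + 9 = 27,
  c_1 = (9·9 - (1)²) + (9·9 - (0)²) + (9·9 - (0)²) = 80 + 81 + 81 = 242,
  det = 9·(9·9 - (0)²) - (1)·((1)·9 - (0)·(0)) + (0)·((1)·(0) - 9·(0)) = 9·(81) - (1)·(9) + (0)·(0) = 720.
  So p(λ) = λ³ - 27λ² + 242λ - 720.
Step 2 — look for an integer root (rational root theorem: any rational root is an integer divisor of 720). Testing λ = 8:
  p(8) = 512 - 1728 + 1936 - 720 = 0  ✓
  Dividing out (λ - 8): p(λ) = (λ - 8)(λ² - 19λ + 90).
Step 3 — remaining eigenvalues from the quadratic λ² - 19λ + 90 = 0:
  Δ = 19² - 4·90 = 361 - 360 = 1,  λ = (19 ± √1)/2 = (19 ± 1)/2 = 10 or 9.
  Sorted: λ_1 = 10,  λ_2 = 9,  λ_3 = 8  (check: sum = 27 = tr ✓).

Step 4 — unit eigenvector for λ_1 = 10: v spans the null space of (Sigma - λ_1 I), whose rows are
  r_1 = (-1, 1, 0),  r_2 = (1, -1, 0),  r_3 = (0, 0, -1).
  v is orthogonal to every row, so take v ∝ r_1 × r_3 = ((1)·(-1) - (0)·(0), (0)·(0) - (-1)·(-1), (-1)·(0) - (1)·(0)) = (-1, -1, 0).
  Rescale (multiply by -1 so the first nonzero entry is positive): u = (1, 1, 0).
  ||u|| = √((1)² + (1)² + (0)²) = √(2) ≈ 1.4142,  v_1 = u/||u|| ≈ (0.7071, 0.7071, 0) (||v_1|| = 1).

λ_1 = 10,  λ_2 = 9,  λ_3 = 8;  v_1 ≈ (0.7071, 0.7071, 0)


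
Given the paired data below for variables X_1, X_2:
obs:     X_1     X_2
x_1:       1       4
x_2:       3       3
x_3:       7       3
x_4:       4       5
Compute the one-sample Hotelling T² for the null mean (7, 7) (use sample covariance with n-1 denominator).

Step 1 — sample mean vector:
  mean(X_1) = (1 + 3 + 7 + 4) / 4 = 15/4 = 3.75
  mean(X_2) = (4 + 3 + 3 + 5) / 4 = 15/4 = 3.75
  x̄ = (3.75, 3.75),  deviation x̄ - mu_0 = (3.75, 3.75) - (7, 7) = (-3.25, -3.25).

Step 2 — sample covariance matrix, S[i,j] = (1/(n-1)) · Σ_k (x_{k,i} - mean_i) · (x_{k,j} - mean_j), divisor n-1 = 3:
  S[X_1,X_1] = ((-2.75)·(-2.75) + (-0.75)·(-0.75) + (3.25)·(3.25) + (0.25)·(0.25)) / 3 = 18.75/3 = 6.25
  S[X_1,X_2] = ((-2.75)·(0.25) + (-0.75)·(-0.75) + (3.25)·(-0.75) + (0.25)·(1.25)) / 3 = -2.25/3 = -0.75
  S[X_2,X_2] = ((0.25)·(0.25) + (-0.75)·(-0.75) + (-0.75)·(-0.75) + (1.25)·(1.25)) / 3 = 2.75/3 = 0.9167
  S = [[6.25, -0.75],
 [-0.75, 0.9167]].

Step 3 — invert S. det(S) = 6.25·0.9167 - (-0.75)² = 5.1667.
  S^{-1} = (1/det) · [[d, -b], [-b, a]] = [[0.1774, 0.1452],
 [0.1452, 1.2097]].

Step 4 — quadratic form (x̄ - mu_0)^T · S^{-1} · (x̄ - mu_0):
  S^{-1} · (x̄ - mu_0) = (-1.0484, -4.4032),
  (x̄ - mu_0)^T · [...] = (-3.25)·(-1.0484) + (-3.25)·(-4.4032) = 17.7177.

Step 5 — scale by n: T² = 4 · 17.7177 = 70.871.

T² ≈ 70.871


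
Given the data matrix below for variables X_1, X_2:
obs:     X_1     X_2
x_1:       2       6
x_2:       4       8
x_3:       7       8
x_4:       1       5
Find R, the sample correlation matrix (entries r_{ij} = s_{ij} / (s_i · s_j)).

Step 1 — column means:
  mean(X_1) = (2 + 4 + 7 + 1) / 4 = 14/4 = 3.5
  mean(X_2) = (6 + 8 + 8 + 5) / 4 = 27/4 = 6.75

Step 2 — sample variances and covariances s[i,j] = (1/(n-1)) · Σ_k (x_{k,i} - mean_i) · (x_{k,j} - mean_j), with n-1 = 3:
  s[X_1,X_1] = ((-1.5)·(-1.5) + (0.5)·(0.5) + (3.5)·(3.5) + (-2.5)·(-2.5)) / 3 = 21/3 = 7
  s[X_1,X_2] = ((-1.5)·(-0.75) + (0.5)·(1.25) + (3.5)·(1.25) + (-2.5)·(-1.75)) / 3 = 10.5/3 = 3.5
  s[X_2,X_2] = ((-0.75)·(-0.75) + (1.25)·(1.25) + (1.25)·(1.25) + (-1.75)·(-1.75)) / 3 = 6.75/3 = 2.25
  Sample standard deviations s_i = √(s[i,i]):
  s(X_1) = √(7) = 2.6458
  s(X_2) = √(2.25) = 1.5

Step 3 — r_{ij} = s_{ij} / (s_i · s_j):
  r[X_1,X_1] = 1 (diagonal).
  r[X_1,X_2] = 3.5 / (2.6458 · 1.5) = 3.5 / 3.9686 = 0.8819
  r[X_2,X_2] = 1 (diagonal).

R is symmetric with unit diagonal. Assembling:

R = [[1, 0.8819],
 [0.8819, 1]]


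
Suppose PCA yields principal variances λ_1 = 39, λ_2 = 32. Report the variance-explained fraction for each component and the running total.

Step 1 — total variance = trace(Sigma) = Σ λ_i = 39 + 32 = 71.

Step 2 — fraction explained by component i = λ_i / Σ λ:
  PC1: 39/71 = 0.5493
  PC2: 32/71 = 0.4507

Step 3 — cumulative fraction after k components = (λ_1 + ... + λ_k) / Σ λ:
  k = 1: 39/71 = 0.5493
  k = 2: (39 + 32)/71 = 71/71 = 1

Summary (fraction, with percent):

explained: PC1 0.5493 (54.93%), PC2 0.4507 (45.07%);  cumulative: 0.5493, 1


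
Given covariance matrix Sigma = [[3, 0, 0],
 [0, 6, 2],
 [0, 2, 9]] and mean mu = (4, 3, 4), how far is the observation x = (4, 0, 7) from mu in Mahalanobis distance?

Step 1 — centre the observation: (x - mu) = (0, -3, 3).

Step 2 — invert Sigma (cofactor / det for 3×3, or solve directly):
  Sigma^{-1} = [[0.3333, 0, 0],
 [0, 0.18, -0.04],
 [0, -0.04, 0.12]].

Step 3 — form the quadratic (x - mu)^T · Sigma^{-1} · (x - mu):
  Sigma^{-1} · (x - mu) = (0, -0.66, 0.48).
  (x - mu)^T · [Sigma^{-1} · (x - mu)] = (0)·(0) + (-3)·(-0.66) + (3)·(0.48) = 3.42.

Step 4 — take square root: d = √(3.42) ≈ 1.8493.

d(x, mu) = √(3.42) ≈ 1.8493


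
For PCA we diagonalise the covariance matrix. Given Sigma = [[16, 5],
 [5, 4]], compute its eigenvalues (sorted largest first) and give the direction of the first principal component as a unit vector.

Step 1 — characteristic polynomial of 2×2 Sigma:
  det(Sigma - λI) = λ² - trace · λ + det = 0.
  trace = 16 + 4 = 20, det = 16·4 - (5)² = 39.
Step 2 — discriminant:
  Δ = trace² - 4·det = 400 - 156 = 244.
Step 3 — eigenvalues:
  λ = (trace ± √Δ)/2 = (20 ± 15.6205)/2,
  λ_1 = 17.8102,  λ_2 = 2.1898.

Step 4 — unit eigenvector for λ_1: solve (Sigma - λ_1 I)v = 0. First row:
  (16 - 17.8102)·v_x + (5)·v_y = 0, i.e. (-1.8102)·v_x + (5)·v_y = 0,
  so v ∝ (b, λ_1 - a) = (5, 1.8102) = u.
  ||u|| = √((5)² + (1.8102)²) = √(28.277) ≈ 5.3176,
  v_1 = u/||u|| ≈ (0.9403, 0.3404) (||v_1|| = 1).

λ_1 = 17.8102,  λ_2 = 2.1898;  v_1 ≈ (0.9403, 0.3404)


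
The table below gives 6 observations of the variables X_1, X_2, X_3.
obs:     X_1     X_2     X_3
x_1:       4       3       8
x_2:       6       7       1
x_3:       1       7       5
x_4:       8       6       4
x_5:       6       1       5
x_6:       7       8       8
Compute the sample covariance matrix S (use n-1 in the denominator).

Step 1 — column means:
  mean(X_1) = (4 + 6 + 1 + 8 + 6 + 7) / 6 = 32/6 = 5.3333
  mean(X_2) = (3 + 7 + 7 + 6 + 1 + 8) / 6 = 32/6 = 5.3333
  mean(X_3) = (8 + 1 + 5 + 4 + 5 + 8) / 6 = 31/6 = 5.1667

Step 2 — sample covariance S[i,j] = (1/(n-1)) · Σ_k (x_{k,i} - mean_i) · (x_{k,j} - mean_j), with n-1 = 5.
  S[X_1,X_1] = ((-1.3333)·(-1.3333) + (0.6667)·(0.6667) + (-4.3333)·(-4.3333) + (2.6667)·(2.6667) + (0.6667)·(0.6667) + (1.6667)·(1.6667)) / 5 = 31.3333/5 = 6.2667
  S[X_1,X_2] = ((-1.3333)·(-2.3333) + (0.6667)·(1.6667) + (-4.3333)·(1.6667) + (2.6667)·(0.6667) + (0.6667)·(-4.3333) + (1.6667)·(2.6667)) / 5 = 0.3333/5 = 0.0667
  S[X_1,X_3] = ((-1.3333)·(2.8333) + (0.6667)·(-4.1667) + (-4.3333)·(-0.1667) + (2.6667)·(-1.1667) + (0.6667)·(-0.1667) + (1.6667)·(2.8333)) / 5 = -4.3333/5 = -0.8667
  S[X_2,X_2] = ((-2.3333)·(-2.3333) + (1.6667)·(1.6667) + (1.6667)·(1.6667) + (0.6667)·(0.6667) + (-4.3333)·(-4.3333) + (2.6667)·(2.6667)) / 5 = 37.3333/5 = 7.4667
  S[X_2,X_3] = ((-2.3333)·(2.8333) + (1.6667)·(-4.1667) + (1.6667)·(-0.1667) + (0.6667)·(-1.1667) + (-4.3333)·(-0.1667) + (2.6667)·(2.8333)) / 5 = -6.3333/5 = -1.2667
  S[X_3,X_3] = ((2.8333)·(2.8333) + (-4.1667)·(-4.1667) + (-0.1667)·(-0.1667) + (-1.1667)·(-1.1667) + (-0.1667)·(-0.1667) + (2.8333)·(2.8333)) / 5 = 34.8333/5 = 6.9667

S is symmetric (S[j,i] = S[i,j]). Assembling:

S = [[6.2667, 0.0667, -0.8667],
 [0.0667, 7.4667, -1.2667],
 [-0.8667, -1.2667, 6.9667]]


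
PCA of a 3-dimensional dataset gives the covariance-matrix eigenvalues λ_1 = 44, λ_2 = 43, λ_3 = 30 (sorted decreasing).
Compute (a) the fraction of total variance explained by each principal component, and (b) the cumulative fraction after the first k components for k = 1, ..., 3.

Step 1 — total variance = trace(Sigma) = Σ λ_i = 44 + 43 + 30 = 117.

Step 2 — fraction explained by component i = λ_i / Σ λ:
  PC1: 44/117 = 0.3761
  PC2: 43/117 = 0.3675
  PC3: 30/117 = 0.2564

Step 3 — cumulative fraction after k components = (λ_1 + ... + λ_k) / Σ λ:
  k = 1: 44/117 = 0.3761
  k = 2: (44 + 43)/117 = 87/117 = 0.7436
  k = 3: (44 + 43 + 30)/117 = 117/117 = 1

Summary (fraction, with percent):

explained: PC1 0.3761 (37.61%), PC2 0.3675 (36.75%), PC3 0.2564 (25.64%);  cumulative: 0.3761, 0.7436, 1


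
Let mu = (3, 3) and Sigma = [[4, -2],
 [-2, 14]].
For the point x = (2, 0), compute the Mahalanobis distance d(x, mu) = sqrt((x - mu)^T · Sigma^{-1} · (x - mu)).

Step 1 — centre the observation: (x - mu) = (-1, -3).

Step 2 — invert Sigma. det(Sigma) = 4·14 - (-2)² = 52.
  Sigma^{-1} = (1/det) · [[d, -b], [-b, a]] = [[0.2692, 0.0385],
 [0.0385, 0.0769]].

Step 3 — form the quadratic (x - mu)^T · Sigma^{-1} · (x - mu):
  Sigma^{-1} · (x - mu) = (-0.3846, -0.2692).
  (x - mu)^T · [Sigma^{-1} · (x - mu)] = (-1)·(-0.3846) + (-3)·(-0.2692) = 1.1923.

Step 4 — take square root: d = √(1.1923) ≈ 1.0919.

d(x, mu) = √(1.1923) ≈ 1.0919


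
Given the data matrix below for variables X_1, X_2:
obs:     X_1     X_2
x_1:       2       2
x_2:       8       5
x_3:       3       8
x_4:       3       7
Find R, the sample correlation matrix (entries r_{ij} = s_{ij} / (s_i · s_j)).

Step 1 — column means:
  mean(X_1) = (2 + 8 + 3 + 3) / 4 = 16/4 = 4
  mean(X_2) = (2 + 5 + 8 + 7) / 4 = 22/4 = 5.5

Step 2 — sample variances and covariances s[i,j] = (1/(n-1)) · Σ_k (x_{k,i} - mean_i) · (x_{k,j} - mean_j), with n-1 = 3:
  s[X_1,X_1] = ((-2)·(-2) + (4)·(4) + (-1)·(-1) + (-1)·(-1)) / 3 = 22/3 = 7.3333
  s[X_1,X_2] = ((-2)·(-3.5) + (4)·(-0.5) + (-1)·(2.5) + (-1)·(1.5)) / 3 = 1/3 = 0.3333
  s[X_2,X_2] = ((-3.5)·(-3.5) + (-0.5)·(-0.5) + (2.5)·(2.5) + (1.5)·(1.5)) / 3 = 21/3 = 7
  Sample standard deviations s_i = √(s[i,i]):
  s(X_1) = √(7.3333) = 2.708
  s(X_2) = √(7) = 2.6458

Step 3 — r_{ij} = s_{ij} / (s_i · s_j):
  r[X_1,X_1] = 1 (diagonal).
  r[X_1,X_2] = 0.3333 / (2.708 · 2.6458) = 0.3333 / 7.1647 = 0.0465
  r[X_2,X_2] = 1 (diagonal).

R is symmetric with unit diagonal. Assembling:

R = [[1, 0.0465],
 [0.0465, 1]]


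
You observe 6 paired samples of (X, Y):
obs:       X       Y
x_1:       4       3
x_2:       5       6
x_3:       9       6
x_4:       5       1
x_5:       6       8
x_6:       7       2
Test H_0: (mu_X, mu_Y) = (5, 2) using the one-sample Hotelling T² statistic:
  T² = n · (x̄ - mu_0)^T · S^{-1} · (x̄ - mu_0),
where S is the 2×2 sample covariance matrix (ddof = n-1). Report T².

Step 1 — sample mean vector:
  mean(X) = (4 + 5 + 9 + 5 + 6 + 7) / 6 = 36/6 = 6
  mean(Y) = (3 + 6 + 6 + 1 + 8 + 2) / 6 = 26/6 = 4.3333
  x̄ = (6, 4.3333),  deviation x̄ - mu_0 = (6, 4.3333) - (5, 2) = (1, 2.3333).

Step 2 — sample covariance matrix, S[i,j] = (1/(n-1)) · Σ_k (x_{k,i} - mean_i) · (x_{k,j} - mean_j), divisor n-1 = 5:
  S[X,X] = ((-2)·(-2) + (-1)·(-1) + (3)·(3) + (-1)·(-1) + (0)·(0) + (1)·(1)) / 5 = 16/5 = 3.2
  S[X,Y] = ((-2)·(-1.3333) + (-1)·(1.6667) + (3)·(1.6667) + (-1)·(-3.3333) + (0)·(3.6667) + (1)·(-2.3333)) / 5 = 7/5 = 1.4
  S[Y,Y] = ((-1.3333)·(-1.3333) + (1.6667)·(1.6667) + (1.6667)·(1.6667) + (-3.3333)·(-3.3333) + (3.6667)·(3.6667) + (-2.3333)·(-2.3333)) / 5 = 37.3333/5 = 7.4667
  S = [[3.2, 1.4],
 [1.4, 7.4667]].

Step 3 — invert S. det(S) = 3.2·7.4667 - (1.4)² = 21.9333.
  S^{-1} = (1/det) · [[d, -b], [-b, a]] = [[0.3404, -0.0638],
 [-0.0638, 0.1459]].

Step 4 — quadratic form (x̄ - mu_0)^T · S^{-1} · (x̄ - mu_0):
  S^{-1} · (x̄ - mu_0) = (0.1915, 0.2766),
  (x̄ - mu_0)^T · [...] = (1)·(0.1915) + (2.3333)·(0.2766) = 0.8369.

Step 5 — scale by n: T² = 6 · 0.8369 = 5.0213.

T² ≈ 5.0213


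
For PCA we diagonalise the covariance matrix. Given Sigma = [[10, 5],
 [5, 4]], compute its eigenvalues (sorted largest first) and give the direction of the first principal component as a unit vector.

Step 1 — characteristic polynomial of 2×2 Sigma:
  det(Sigma - λI) = λ² - trace · λ + det = 0.
  trace = 10 + 4 = 14, det = 10·4 - (5)² = 15.
Step 2 — discriminant:
  Δ = trace² - 4·det = 196 - 60 = 136.
Step 3 — eigenvalues:
  λ = (trace ± √Δ)/2 = (14 ± 11.6619)/2,
  λ_1 = 12.831,  λ_2 = 1.169.

Step 4 — unit eigenvector for λ_1: solve (Sigma - λ_1 I)v = 0. First row:
  (10 - 12.831)·v_x + (5)·v_y = 0, i.e. (-2.831)·v_x + (5)·v_y = 0,
  so v ∝ (b, λ_1 - a) = (5, 2.831) = u.
  ||u|| = √((5)² + (2.831)²) = √(33.0143) ≈ 5.7458,
  v_1 = u/||u|| ≈ (0.8702, 0.4927) (||v_1|| = 1).

λ_1 = 12.831,  λ_2 = 1.169;  v_1 ≈ (0.8702, 0.4927)


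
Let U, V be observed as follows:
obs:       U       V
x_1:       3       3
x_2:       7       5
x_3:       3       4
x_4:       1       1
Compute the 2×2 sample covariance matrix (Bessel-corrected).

Step 1 — column means:
  mean(U) = (3 + 7 + 3 + 1) / 4 = 14/4 = 3.5
  mean(V) = (3 + 5 + 4 + 1) / 4 = 13/4 = 3.25

Step 2 — sample covariance S[i,j] = (1/(n-1)) · Σ_k (x_{k,i} - mean_i) · (x_{k,j} - mean_j), with n-1 = 3.
  S[U,U] = ((-0.5)·(-0.5) + (3.5)·(3.5) + (-0.5)·(-0.5) + (-2.5)·(-2.5)) / 3 = 19/3 = 6.3333
  S[U,V] = ((-0.5)·(-0.25) + (3.5)·(1.75) + (-0.5)·(0.75) + (-2.5)·(-2.25)) / 3 = 11.5/3 = 3.8333
  S[V,V] = ((-0.25)·(-0.25) + (1.75)·(1.75) + (0.75)·(0.75) + (-2.25)·(-2.25)) / 3 = 8.75/3 = 2.9167

S is symmetric (S[j,i] = S[i,j]). Assembling:

S = [[6.3333, 3.8333],
 [3.8333, 2.9167]]


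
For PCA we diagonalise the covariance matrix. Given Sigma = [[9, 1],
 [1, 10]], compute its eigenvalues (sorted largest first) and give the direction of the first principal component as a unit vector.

Step 1 — characteristic polynomial of 2×2 Sigma:
  det(Sigma - λI) = λ² - trace · λ + det = 0.
  trace = 9 + 10 = 19, det = 9·10 - (1)² = 89.
Step 2 — discriminant:
  Δ = trace² - 4·det = 361 - 356 = 5.
Step 3 — eigenvalues:
  λ = (trace ± √Δ)/2 = (19 ± 2.2361)/2,
  λ_1 = 10.618,  λ_2 = 8.382.

Step 4 — unit eigenvector for λ_1: solve (Sigma - λ_1 I)v = 0. First row:
  (9 - 10.618)·v_x + (1)·v_y = 0, i.e. (-1.618)·v_x + (1)·v_y = 0,
  so v ∝ (b, λ_1 - a) = (1, 1.618) = u.
  ||u|| = √((1)² + (1.618)²) = √(3.618) ≈ 1.9021,
  v_1 = u/||u|| ≈ (0.5257, 0.8507) (||v_1|| = 1).

λ_1 = 10.618,  λ_2 = 8.382;  v_1 ≈ (0.5257, 0.8507)


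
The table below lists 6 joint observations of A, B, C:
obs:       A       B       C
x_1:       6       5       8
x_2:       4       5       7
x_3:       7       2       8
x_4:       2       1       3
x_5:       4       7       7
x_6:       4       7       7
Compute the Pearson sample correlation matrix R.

Step 1 — column means:
  mean(A) = (6 + 4 + 7 + 2 + 4 + 4) / 6 = 27/6 = 4.5
  mean(B) = (5 + 5 + 2 + 1 + 7 + 7) / 6 = 27/6 = 4.5
  mean(C) = (8 + 7 + 8 + 3 + 7 + 7) / 6 = 40/6 = 6.6667

Step 2 — sample variances and covariances s[i,j] = (1/(n-1)) · Σ_k (x_{k,i} - mean_i) · (x_{k,j} - mean_j), with n-1 = 5:
  s[A,A] = ((1.5)·(1.5) + (-0.5)·(-0.5) + (2.5)·(2.5) + (-2.5)·(-2.5) + (-0.5)·(-0.5) + (-0.5)·(-0.5)) / 5 = 15.5/5 = 3.1
  s[A,B] = ((1.5)·(0.5) + (-0.5)·(0.5) + (2.5)·(-2.5) + (-2.5)·(-3.5) + (-0.5)·(2.5) + (-0.5)·(2.5)) / 5 = 0.5/5 = 0.1
  s[A,C] = ((1.5)·(1.3333) + (-0.5)·(0.3333) + (2.5)·(1.3333) + (-2.5)·(-3.6667) + (-0.5)·(0.3333) + (-0.5)·(0.3333)) / 5 = 14/5 = 2.8
  s[B,B] = ((0.5)·(0.5) + (0.5)·(0.5) + (-2.5)·(-2.5) + (-3.5)·(-3.5) + (2.5)·(2.5) + (2.5)·(2.5)) / 5 = 31.5/5 = 6.3
  s[B,C] = ((0.5)·(1.3333) + (0.5)·(0.3333) + (-2.5)·(1.3333) + (-3.5)·(-3.6667) + (2.5)·(0.3333) + (2.5)·(0.3333)) / 5 = 12/5 = 2.4
  s[C,C] = ((1.3333)·(1.3333) + (0.3333)·(0.3333) + (1.3333)·(1.3333) + (-3.6667)·(-3.6667) + (0.3333)·(0.3333) + (0.3333)·(0.3333)) / 5 = 17.3333/5 = 3.4667
  Sample standard deviations s_i = √(s[i,i]):
  s(A) = √(3.1) = 1.7607
  s(B) = √(6.3) = 2.51
  s(C) = √(3.4667) = 1.8619

Step 3 — r_{ij} = s_{ij} / (s_i · s_j):
  r[A,A] = 1 (diagonal).
  r[A,B] = 0.1 / (1.7607 · 2.51) = 0.1 / 4.4193 = 0.0226
  r[A,C] = 2.8 / (1.7607 · 1.8619) = 2.8 / 3.2782 = 0.8541
  r[B,B] = 1 (diagonal).
  r[B,C] = 2.4 / (2.51 · 1.8619) = 2.4 / 4.6733 = 0.5136
  r[C,C] = 1 (diagonal).

R is symmetric with unit diagonal. Assembling:

R = [[1, 0.0226, 0.8541],
 [0.0226, 1, 0.5136],
 [0.8541, 0.5136, 1]]


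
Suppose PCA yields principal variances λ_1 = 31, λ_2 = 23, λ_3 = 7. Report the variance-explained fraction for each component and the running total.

Step 1 — total variance = trace(Sigma) = Σ λ_i = 31 + 23 + 7 = 61.

Step 2 — fraction explained by component i = λ_i / Σ λ:
  PC1: 31/61 = 0.5082
  PC2: 23/61 = 0.377
  PC3: 7/61 = 0.1148

Step 3 — cumulative fraction after k components = (λ_1 + ... + λ_k) / Σ λ:
  k = 1: 31/61 = 0.5082
  k = 2: (31 + 23)/61 = 54/61 = 0.8852
  k = 3: (31 + 23 + 7)/61 = 61/61 = 1

Summary (fraction, with percent):

explained: PC1 0.5082 (50.82%), PC2 0.377 (37.7%), PC3 0.1148 (11.48%);  cumulative: 0.5082, 0.8852, 1


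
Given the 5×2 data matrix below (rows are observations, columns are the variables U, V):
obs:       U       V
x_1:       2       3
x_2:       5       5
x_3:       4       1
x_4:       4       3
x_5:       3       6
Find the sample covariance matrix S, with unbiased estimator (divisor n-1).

Step 1 — column means:
  mean(U) = (2 + 5 + 4 + 4 + 3) / 5 = 18/5 = 3.6
  mean(V) = (3 + 5 + 1 + 3 + 6) / 5 = 18/5 = 3.6

Step 2 — sample covariance S[i,j] = (1/(n-1)) · Σ_k (x_{k,i} - mean_i) · (x_{k,j} - mean_j), with n-1 = 4.
  S[U,U] = ((-1.6)·(-1.6) + (1.4)·(1.4) + (0.4)·(0.4) + (0.4)·(0.4) + (-0.6)·(-0.6)) / 4 = 5.2/4 = 1.3
  S[U,V] = ((-1.6)·(-0.6) + (1.4)·(1.4) + (0.4)·(-2.6) + (0.4)·(-0.6) + (-0.6)·(2.4)) / 4 = 0.2/4 = 0.05
  S[V,V] = ((-0.6)·(-0.6) + (1.4)·(1.4) + (-2.6)·(-2.6) + (-0.6)·(-0.6) + (2.4)·(2.4)) / 4 = 15.2/4 = 3.8

S is symmetric (S[j,i] = S[i,j]). Assembling:

S = [[1.3, 0.05],
 [0.05, 3.8]]


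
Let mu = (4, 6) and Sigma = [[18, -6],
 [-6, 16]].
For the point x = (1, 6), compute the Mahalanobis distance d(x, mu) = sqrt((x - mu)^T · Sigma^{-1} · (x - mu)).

Step 1 — centre the observation: (x - mu) = (-3, 0).

Step 2 — invert Sigma. det(Sigma) = 18·16 - (-6)² = 252.
  Sigma^{-1} = (1/det) · [[d, -b], [-b, a]] = [[0.0635, 0.0238],
 [0.0238, 0.0714]].

Step 3 — form the quadratic (x - mu)^T · Sigma^{-1} · (x - mu):
  Sigma^{-1} · (x - mu) = (-0.1905, -0.0714).
  (x - mu)^T · [Sigma^{-1} · (x - mu)] = (-3)·(-0.1905) + (0)·(-0.0714) = 0.5714.

Step 4 — take square root: d = √(0.5714) ≈ 0.7559.

d(x, mu) = √(0.5714) ≈ 0.7559


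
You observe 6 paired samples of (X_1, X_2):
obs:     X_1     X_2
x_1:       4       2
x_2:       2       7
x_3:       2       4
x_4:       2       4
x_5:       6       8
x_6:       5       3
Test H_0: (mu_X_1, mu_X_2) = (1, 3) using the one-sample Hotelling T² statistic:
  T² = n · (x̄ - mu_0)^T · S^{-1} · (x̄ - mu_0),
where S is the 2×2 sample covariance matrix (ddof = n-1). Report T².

Step 1 — sample mean vector:
  mean(X_1) = (4 + 2 + 2 + 2 + 6 + 5) / 6 = 21/6 = 3.5
  mean(X_2) = (2 + 7 + 4 + 4 + 8 + 3) / 6 = 28/6 = 4.6667
  x̄ = (3.5, 4.6667),  deviation x̄ - mu_0 = (3.5, 4.6667) - (1, 3) = (2.5, 1.6667).

Step 2 — sample covariance matrix, S[i,j] = (1/(n-1)) · Σ_k (x_{k,i} - mean_i) · (x_{k,j} - mean_j), divisor n-1 = 5:
  S[X_1,X_1] = ((0.5)·(0.5) + (-1.5)·(-1.5) + (-1.5)·(-1.5) + (-1.5)·(-1.5) + (2.5)·(2.5) + (1.5)·(1.5)) / 5 = 15.5/5 = 3.1
  S[X_1,X_2] = ((0.5)·(-2.6667) + (-1.5)·(2.3333) + (-1.5)·(-0.6667) + (-1.5)·(-0.6667) + (2.5)·(3.3333) + (1.5)·(-1.6667)) / 5 = 3/5 = 0.6
  S[X_2,X_2] = ((-2.6667)·(-2.6667) + (2.3333)·(2.3333) + (-0.6667)·(-0.6667) + (-0.6667)·(-0.6667) + (3.3333)·(3.3333) + (-1.6667)·(-1.6667)) / 5 = 27.3333/5 = 5.4667
  S = [[3.1, 0.6],
 [0.6, 5.4667]].

Step 3 — invert S. det(S) = 3.1·5.4667 - (0.6)² = 16.5867.
  S^{-1} = (1/det) · [[d, -b], [-b, a]] = [[0.3296, -0.0362],
 [-0.0362, 0.1869]].

Step 4 — quadratic form (x̄ - mu_0)^T · S^{-1} · (x̄ - mu_0):
  S^{-1} · (x̄ - mu_0) = (0.7637, 0.2211),
  (x̄ - mu_0)^T · [...] = (2.5)·(0.7637) + (1.6667)·(0.2211) = 2.2776.

Step 5 — scale by n: T² = 6 · 2.2776 = 13.6656.

T² ≈ 13.6656


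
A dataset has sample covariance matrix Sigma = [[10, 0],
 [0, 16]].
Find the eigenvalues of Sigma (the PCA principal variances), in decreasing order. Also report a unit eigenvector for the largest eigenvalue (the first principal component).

Step 1 — characteristic polynomial of 2×2 Sigma:
  det(Sigma - λI) = λ² - trace · λ + det = 0.
  trace = 10 + 16 = 26, det = 10·16 - (0)² = 160.
Step 2 — discriminant:
  Δ = trace² - 4·det = 676 - 640 = 36.
Step 3 — eigenvalues:
  λ = (trace ± √Δ)/2 = (26 ± 6)/2,
  λ_1 = 16,  λ_2 = 10.

Step 4 — unit eigenvector for λ_1: Sigma is diagonal, so its eigenvectors are the coordinate axes. λ_1 = 16 is the diagonal entry on the second coordinate axis, hence
  v_1 = (0, 1) (||v_1|| = 1).

λ_1 = 16,  λ_2 = 10;  v_1 ≈ (0, 1)


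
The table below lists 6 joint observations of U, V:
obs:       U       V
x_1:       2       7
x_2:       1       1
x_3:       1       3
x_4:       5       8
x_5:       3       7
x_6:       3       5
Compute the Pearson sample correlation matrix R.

Step 1 — column means:
  mean(U) = (2 + 1 + 1 + 5 + 3 + 3) / 6 = 15/6 = 2.5
  mean(V) = (7 + 1 + 3 + 8 + 7 + 5) / 6 = 31/6 = 5.1667

Step 2 — sample variances and covariances s[i,j] = (1/(n-1)) · Σ_k (x_{k,i} - mean_i) · (x_{k,j} - mean_j), with n-1 = 5:
  s[U,U] = ((-0.5)·(-0.5) + (-1.5)·(-1.5) + (-1.5)·(-1.5) + (2.5)·(2.5) + (0.5)·(0.5) + (0.5)·(0.5)) / 5 = 11.5/5 = 2.3
  s[U,V] = ((-0.5)·(1.8333) + (-1.5)·(-4.1667) + (-1.5)·(-2.1667) + (2.5)·(2.8333) + (0.5)·(1.8333) + (0.5)·(-0.1667)) / 5 = 16.5/5 = 3.3
  s[V,V] = ((1.8333)·(1.8333) + (-4.1667)·(-4.1667) + (-2.1667)·(-2.1667) + (2.8333)·(2.8333) + (1.8333)·(1.8333) + (-0.1667)·(-0.1667)) / 5 = 36.8333/5 = 7.3667
  Sample standard deviations s_i = √(s[i,i]):
  s(U) = √(2.3) = 1.5166
  s(V) = √(7.3667) = 2.7142

Step 3 — r_{ij} = s_{ij} / (s_i · s_j):
  r[U,U] = 1 (diagonal).
  r[U,V] = 3.3 / (1.5166 · 2.7142) = 3.3 / 4.1162 = 0.8017
  r[V,V] = 1 (diagonal).

R is symmetric with unit diagonal. Assembling:

R = [[1, 0.8017],
 [0.8017, 1]]


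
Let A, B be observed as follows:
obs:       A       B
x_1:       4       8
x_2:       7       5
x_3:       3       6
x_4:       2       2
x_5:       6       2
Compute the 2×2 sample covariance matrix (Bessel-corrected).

Step 1 — column means:
  mean(A) = (4 + 7 + 3 + 2 + 6) / 5 = 22/5 = 4.4
  mean(B) = (8 + 5 + 6 + 2 + 2) / 5 = 23/5 = 4.6

Step 2 — sample covariance S[i,j] = (1/(n-1)) · Σ_k (x_{k,i} - mean_i) · (x_{k,j} - mean_j), with n-1 = 4.
  S[A,A] = ((-0.4)·(-0.4) + (2.6)·(2.6) + (-1.4)·(-1.4) + (-2.4)·(-2.4) + (1.6)·(1.6)) / 4 = 17.2/4 = 4.3
  S[A,B] = ((-0.4)·(3.4) + (2.6)·(0.4) + (-1.4)·(1.4) + (-2.4)·(-2.6) + (1.6)·(-2.6)) / 4 = -0.2/4 = -0.05
  S[B,B] = ((3.4)·(3.4) + (0.4)·(0.4) + (1.4)·(1.4) + (-2.6)·(-2.6) + (-2.6)·(-2.6)) / 4 = 27.2/4 = 6.8

S is symmetric (S[j,i] = S[i,j]). Assembling:

S = [[4.3, -0.05],
 [-0.05, 6.8]]


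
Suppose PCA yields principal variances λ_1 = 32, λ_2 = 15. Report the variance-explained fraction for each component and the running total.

Step 1 — total variance = trace(Sigma) = Σ λ_i = 32 + 15 = 47.

Step 2 — fraction explained by component i = λ_i / Σ λ:
  PC1: 32/47 = 0.6809
  PC2: 15/47 = 0.3191

Step 3 — cumulative fraction after k components = (λ_1 + ... + λ_k) / Σ λ:
  k = 1: 32/47 = 0.6809
  k = 2: (32 + 15)/47 = 47/47 = 1

Summary (fraction, with percent):

explained: PC1 0.6809 (68.09%), PC2 0.3191 (31.91%);  cumulative: 0.6809, 1


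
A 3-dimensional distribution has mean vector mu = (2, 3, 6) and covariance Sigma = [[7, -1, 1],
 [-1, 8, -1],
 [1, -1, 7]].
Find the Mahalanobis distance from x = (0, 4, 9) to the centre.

Step 1 — centre the observation: (x - mu) = (-2, 1, 3).

Step 2 — invert Sigma (cofactor / det for 3×3, or solve directly):
  Sigma^{-1} = [[0.1478, 0.0161, -0.0188],
 [0.0161, 0.129, 0.0161],
 [-0.0188, 0.0161, 0.1478]].

Step 3 — form the quadratic (x - mu)^T · Sigma^{-1} · (x - mu):
  Sigma^{-1} · (x - mu) = (-0.336, 0.1452, 0.4973).
  (x - mu)^T · [Sigma^{-1} · (x - mu)] = (-2)·(-0.336) + (1)·(0.1452) + (3)·(0.4973) = 2.3091.

Step 4 — take square root: d = √(2.3091) ≈ 1.5196.

d(x, mu) = √(2.3091) ≈ 1.5196


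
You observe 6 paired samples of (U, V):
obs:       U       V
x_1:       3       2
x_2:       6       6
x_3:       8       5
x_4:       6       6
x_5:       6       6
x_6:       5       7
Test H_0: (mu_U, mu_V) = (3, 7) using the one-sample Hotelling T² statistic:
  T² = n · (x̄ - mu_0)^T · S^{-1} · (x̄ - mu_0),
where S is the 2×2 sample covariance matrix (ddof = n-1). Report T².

Step 1 — sample mean vector:
  mean(U) = (3 + 6 + 8 + 6 + 6 + 5) / 6 = 34/6 = 5.6667
  mean(V) = (2 + 6 + 5 + 6 + 6 + 7) / 6 = 32/6 = 5.3333
  x̄ = (5.6667, 5.3333),  deviation x̄ - mu_0 = (5.6667, 5.3333) - (3, 7) = (2.6667, -1.6667).

Step 2 — sample covariance matrix, S[i,j] = (1/(n-1)) · Σ_k (x_{k,i} - mean_i) · (x_{k,j} - mean_j), divisor n-1 = 5:
  S[U,U] = ((-2.6667)·(-2.6667) + (0.3333)·(0.3333) + (2.3333)·(2.3333) + (0.3333)·(0.3333) + (0.3333)·(0.3333) + (-0.6667)·(-0.6667)) / 5 = 13.3333/5 = 2.6667
  S[U,V] = ((-2.6667)·(-3.3333) + (0.3333)·(0.6667) + (2.3333)·(-0.3333) + (0.3333)·(0.6667) + (0.3333)·(0.6667) + (-0.6667)·(1.6667)) / 5 = 7.6667/5 = 1.5333
  S[V,V] = ((-3.3333)·(-3.3333) + (0.6667)·(0.6667) + (-0.3333)·(-0.3333) + (0.6667)·(0.6667) + (0.6667)·(0.6667) + (1.6667)·(1.6667)) / 5 = 15.3333/5 = 3.0667
  S = [[2.6667, 1.5333],
 [1.5333, 3.0667]].

Step 3 — invert S. det(S) = 2.6667·3.0667 - (1.5333)² = 5.8267.
  S^{-1} = (1/det) · [[d, -b], [-b, a]] = [[0.5263, -0.2632],
 [-0.2632, 0.4577]].

Step 4 — quadratic form (x̄ - mu_0)^T · S^{-1} · (x̄ - mu_0):
  S^{-1} · (x̄ - mu_0) = (1.8421, -1.4645),
  (x̄ - mu_0)^T · [...] = (2.6667)·(1.8421) + (-1.6667)·(-1.4645) = 7.3532.

Step 5 — scale by n: T² = 6 · 7.3532 = 44.119.

T² ≈ 44.119


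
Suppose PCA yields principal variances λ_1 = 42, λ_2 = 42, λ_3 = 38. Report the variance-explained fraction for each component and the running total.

Step 1 — total variance = trace(Sigma) = Σ λ_i = 42 + 42 + 38 = 122.

Step 2 — fraction explained by component i = λ_i / Σ λ:
  PC1: 42/122 = 0.3443
  PC2: 42/122 = 0.3443
  PC3: 38/122 = 0.3115

Step 3 — cumulative fraction after k components = (λ_1 + ... + λ_k) / Σ λ:
  k = 1: 42/122 = 0.3443
  k = 2: (42 + 42)/122 = 84/122 = 0.6885
  k = 3: (42 + 42 + 38)/122 = 122/122 = 1

Summary (fraction, with percent):

explained: PC1 0.3443 (34.43%), PC2 0.3443 (34.43%), PC3 0.3115 (31.15%);  cumulative: 0.3443, 0.6885, 1


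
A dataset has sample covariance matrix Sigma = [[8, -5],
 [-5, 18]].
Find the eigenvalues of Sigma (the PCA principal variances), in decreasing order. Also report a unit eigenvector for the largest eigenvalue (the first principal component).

Step 1 — characteristic polynomial of 2×2 Sigma:
  det(Sigma - λI) = λ² - trace · λ + det = 0.
  trace = 8 + 18 = 26, det = 8·18 - (-5)² = 119.
Step 2 — discriminant:
  Δ = trace² - 4·det = 676 - 476 = 200.
Step 3 — eigenvalues:
  λ = (trace ± √Δ)/2 = (26 ± 14.1421)/2,
  λ_1 = 20.0711,  λ_2 = 5.9289.

Step 4 — unit eigenvector for λ_1: solve (Sigma - λ_1 I)v = 0. First row:
  (8 - 20.0711)·v_x + (-5)·v_y = 0, i.e. (-12.0711)·v_x + (-5)·v_y = 0,
  so v ∝ (b, λ_1 - a) = (-5, 12.0711); multiply by -1 so the first entry is positive: u = (5, -12.0711).
  ||u|| = √((5)² + (-12.0711)²) = √(170.7107) ≈ 13.0656,
  v_1 = u/||u|| ≈ (0.3827, -0.9239) (||v_1|| = 1).

λ_1 = 20.0711,  λ_2 = 5.9289;  v_1 ≈ (0.3827, -0.9239)


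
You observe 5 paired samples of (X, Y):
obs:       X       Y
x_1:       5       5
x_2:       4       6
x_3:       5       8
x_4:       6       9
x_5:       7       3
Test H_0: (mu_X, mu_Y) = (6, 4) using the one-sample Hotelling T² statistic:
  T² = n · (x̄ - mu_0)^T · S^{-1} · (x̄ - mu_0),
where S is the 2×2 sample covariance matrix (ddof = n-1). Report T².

Step 1 — sample mean vector:
  mean(X) = (5 + 4 + 5 + 6 + 7) / 5 = 27/5 = 5.4
  mean(Y) = (5 + 6 + 8 + 9 + 3) / 5 = 31/5 = 6.2
  x̄ = (5.4, 6.2),  deviation x̄ - mu_0 = (5.4, 6.2) - (6, 4) = (-0.6, 2.2).

Step 2 — sample covariance matrix, S[i,j] = (1/(n-1)) · Σ_k (x_{k,i} - mean_i) · (x_{k,j} - mean_j), divisor n-1 = 4:
  S[X,X] = ((-0.4)·(-0.4) + (-1.4)·(-1.4) + (-0.4)·(-0.4) + (0.6)·(0.6) + (1.6)·(1.6)) / 4 = 5.2/4 = 1.3
  S[X,Y] = ((-0.4)·(-1.2) + (-1.4)·(-0.2) + (-0.4)·(1.8) + (0.6)·(2.8) + (1.6)·(-3.2)) / 4 = -3.4/4 = -0.85
  S[Y,Y] = ((-1.2)·(-1.2) + (-0.2)·(-0.2) + (1.8)·(1.8) + (2.8)·(2.8) + (-3.2)·(-3.2)) / 4 = 22.8/4 = 5.7
  S = [[1.3, -0.85],
 [-0.85, 5.7]].

Step 3 — invert S. det(S) = 1.3·5.7 - (-0.85)² = 6.6875.
  S^{-1} = (1/det) · [[d, -b], [-b, a]] = [[0.8523, 0.1271],
 [0.1271, 0.1944]].

Step 4 — quadratic form (x̄ - mu_0)^T · S^{-1} · (x̄ - mu_0):
  S^{-1} · (x̄ - mu_0) = (-0.2318, 0.3514),
  (x̄ - mu_0)^T · [...] = (-0.6)·(-0.2318) + (2.2)·(0.3514) = 0.9121.

Step 5 — scale by n: T² = 5 · 0.9121 = 4.5607.

T² ≈ 4.5607


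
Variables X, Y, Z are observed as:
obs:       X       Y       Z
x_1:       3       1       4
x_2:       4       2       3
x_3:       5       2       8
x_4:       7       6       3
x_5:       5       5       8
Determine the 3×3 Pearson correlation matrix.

Step 1 — column means:
  mean(X) = (3 + 4 + 5 + 7 + 5) / 5 = 24/5 = 4.8
  mean(Y) = (1 + 2 + 2 + 6 + 5) / 5 = 16/5 = 3.2
  mean(Z) = (4 + 3 + 8 + 3 + 8) / 5 = 26/5 = 5.2

Step 2 — sample variances and covariances s[i,j] = (1/(n-1)) · Σ_k (x_{k,i} - mean_i) · (x_{k,j} - mean_j), with n-1 = 4:
  s[X,X] = ((-1.8)·(-1.8) + (-0.8)·(-0.8) + (0.2)·(0.2) + (2.2)·(2.2) + (0.2)·(0.2)) / 4 = 8.8/4 = 2.2
  s[X,Y] = ((-1.8)·(-2.2) + (-0.8)·(-1.2) + (0.2)·(-1.2) + (2.2)·(2.8) + (0.2)·(1.8)) / 4 = 11.2/4 = 2.8
  s[X,Z] = ((-1.8)·(-1.2) + (-0.8)·(-2.2) + (0.2)·(2.8) + (2.2)·(-2.2) + (0.2)·(2.8)) / 4 = 0.2/4 = 0.05
  s[Y,Y] = ((-2.2)·(-2.2) + (-1.2)·(-1.2) + (-1.2)·(-1.2) + (2.8)·(2.8) + (1.8)·(1.8)) / 4 = 18.8/4 = 4.7
  s[Y,Z] = ((-2.2)·(-1.2) + (-1.2)·(-2.2) + (-1.2)·(2.8) + (2.8)·(-2.2) + (1.8)·(2.8)) / 4 = 0.8/4 = 0.2
  s[Z,Z] = ((-1.2)·(-1.2) + (-2.2)·(-2.2) + (2.8)·(2.8) + (-2.2)·(-2.2) + (2.8)·(2.8)) / 4 = 26.8/4 = 6.7
  Sample standard deviations s_i = √(s[i,i]):
  s(X) = √(2.2) = 1.4832
  s(Y) = √(4.7) = 2.1679
  s(Z) = √(6.7) = 2.5884

Step 3 — r_{ij} = s_{ij} / (s_i · s_j):
  r[X,X] = 1 (diagonal).
  r[X,Y] = 2.8 / (1.4832 · 2.1679) = 2.8 / 3.2156 = 0.8708
  r[X,Z] = 0.05 / (1.4832 · 2.5884) = 0.05 / 3.8393 = 0.013
  r[Y,Y] = 1 (diagonal).
  r[Y,Z] = 0.2 / (2.1679 · 2.5884) = 0.2 / 5.6116 = 0.0356
  r[Z,Z] = 1 (diagonal).

R is symmetric with unit diagonal. Assembling:

R = [[1, 0.8708, 0.013],
 [0.8708, 1, 0.0356],
 [0.013, 0.0356, 1]]


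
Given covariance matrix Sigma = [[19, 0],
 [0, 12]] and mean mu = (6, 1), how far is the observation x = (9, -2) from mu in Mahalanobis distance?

Step 1 — centre the observation: (x - mu) = (3, -3).

Step 2 — invert Sigma. det(Sigma) = 19·12 - (0)² = 228.
  Sigma^{-1} = (1/det) · [[d, -b], [-b, a]] = [[0.0526, 0],
 [0, 0.0833]].

Step 3 — form the quadratic (x - mu)^T · Sigma^{-1} · (x - mu):
  Sigma^{-1} · (x - mu) = (0.1579, -0.25).
  (x - mu)^T · [Sigma^{-1} · (x - mu)] = (3)·(0.1579) + (-3)·(-0.25) = 1.2237.

Step 4 — take square root: d = √(1.2237) ≈ 1.1062.

d(x, mu) = √(1.2237) ≈ 1.1062


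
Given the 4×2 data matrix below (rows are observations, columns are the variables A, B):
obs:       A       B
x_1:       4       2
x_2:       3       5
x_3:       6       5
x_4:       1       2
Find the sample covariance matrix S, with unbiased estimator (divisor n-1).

Step 1 — column means:
  mean(A) = (4 + 3 + 6 + 1) / 4 = 14/4 = 3.5
  mean(B) = (2 + 5 + 5 + 2) / 4 = 14/4 = 3.5

Step 2 — sample covariance S[i,j] = (1/(n-1)) · Σ_k (x_{k,i} - mean_i) · (x_{k,j} - mean_j), with n-1 = 3.
  S[A,A] = ((0.5)·(0.5) + (-0.5)·(-0.5) + (2.5)·(2.5) + (-2.5)·(-2.5)) / 3 = 13/3 = 4.3333
  S[A,B] = ((0.5)·(-1.5) + (-0.5)·(1.5) + (2.5)·(1.5) + (-2.5)·(-1.5)) / 3 = 6/3 = 2
  S[B,B] = ((-1.5)·(-1.5) + (1.5)·(1.5) + (1.5)·(1.5) + (-1.5)·(-1.5)) / 3 = 9/3 = 3

S is symmetric (S[j,i] = S[i,j]). Assembling:

S = [[4.3333, 2],
 [2, 3]]


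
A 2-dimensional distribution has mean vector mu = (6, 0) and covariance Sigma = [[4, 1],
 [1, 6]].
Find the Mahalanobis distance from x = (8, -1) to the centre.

Step 1 — centre the observation: (x - mu) = (2, -1).

Step 2 — invert Sigma. det(Sigma) = 4·6 - (1)² = 23.
  Sigma^{-1} = (1/det) · [[d, -b], [-b, a]] = [[0.2609, -0.0435],
 [-0.0435, 0.1739]].

Step 3 — form the quadratic (x - mu)^T · Sigma^{-1} · (x - mu):
  Sigma^{-1} · (x - mu) = (0.5652, -0.2609).
  (x - mu)^T · [Sigma^{-1} · (x - mu)] = (2)·(0.5652) + (-1)·(-0.2609) = 1.3913.

Step 4 — take square root: d = √(1.3913) ≈ 1.1795.

d(x, mu) = √(1.3913) ≈ 1.1795


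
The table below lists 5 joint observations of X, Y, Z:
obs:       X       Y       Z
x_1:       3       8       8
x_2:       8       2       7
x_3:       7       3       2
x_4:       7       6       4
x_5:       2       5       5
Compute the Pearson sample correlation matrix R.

Step 1 — column means:
  mean(X) = (3 + 8 + 7 + 7 + 2) / 5 = 27/5 = 5.4
  mean(Y) = (8 + 2 + 3 + 6 + 5) / 5 = 24/5 = 4.8
  mean(Z) = (8 + 7 + 2 + 4 + 5) / 5 = 26/5 = 5.2

Step 2 — sample variances and covariances s[i,j] = (1/(n-1)) · Σ_k (x_{k,i} - mean_i) · (x_{k,j} - mean_j), with n-1 = 4:
  s[X,X] = ((-2.4)·(-2.4) + (2.6)·(2.6) + (1.6)·(1.6) + (1.6)·(1.6) + (-3.4)·(-3.4)) / 4 = 29.2/4 = 7.3
  s[X,Y] = ((-2.4)·(3.2) + (2.6)·(-2.8) + (1.6)·(-1.8) + (1.6)·(1.2) + (-3.4)·(0.2)) / 4 = -16.6/4 = -4.15
  s[X,Z] = ((-2.4)·(2.8) + (2.6)·(1.8) + (1.6)·(-3.2) + (1.6)·(-1.2) + (-3.4)·(-0.2)) / 4 = -8.4/4 = -2.1
  s[Y,Y] = ((3.2)·(3.2) + (-2.8)·(-2.8) + (-1.8)·(-1.8) + (1.2)·(1.2) + (0.2)·(0.2)) / 4 = 22.8/4 = 5.7
  s[Y,Z] = ((3.2)·(2.8) + (-2.8)·(1.8) + (-1.8)·(-3.2) + (1.2)·(-1.2) + (0.2)·(-0.2)) / 4 = 8.2/4 = 2.05
  s[Z,Z] = ((2.8)·(2.8) + (1.8)·(1.8) + (-3.2)·(-3.2) + (-1.2)·(-1.2) + (-0.2)·(-0.2)) / 4 = 22.8/4 = 5.7
  Sample standard deviations s_i = √(s[i,i]):
  s(X) = √(7.3) = 2.7019
  s(Y) = √(5.7) = 2.3875
  s(Z) = √(5.7) = 2.3875

Step 3 — r_{ij} = s_{ij} / (s_i · s_j):
  r[X,X] = 1 (diagonal).
  r[X,Y] = -4.15 / (2.7019 · 2.3875) = -4.15 / 6.4506 = -0.6434
  r[X,Z] = -2.1 / (2.7019 · 2.3875) = -2.1 / 6.4506 = -0.3256
  r[Y,Y] = 1 (diagonal).
  r[Y,Z] = 2.05 / (2.3875 · 2.3875) = 2.05 / 5.7 = 0.3596
  r[Z,Z] = 1 (diagonal).

R is symmetric with unit diagonal. Assembling:

R = [[1, -0.6434, -0.3256],
 [-0.6434, 1, 0.3596],
 [-0.3256, 0.3596, 1]]
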